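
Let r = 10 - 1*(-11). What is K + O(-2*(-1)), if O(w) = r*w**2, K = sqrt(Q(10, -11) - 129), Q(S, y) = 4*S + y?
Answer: 84 + 10*I ≈ 84.0 + 10.0*I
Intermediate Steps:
Q(S, y) = y + 4*S
K = 10*I (K = sqrt((-11 + 4*10) - 129) = sqrt((-11 + 40) - 129) = sqrt(29 - 129) = sqrt(-100) = 10*I ≈ 10.0*I)
r = 21 (r = 10 + 11 = 21)
O(w) = 21*w**2
K + O(-2*(-1)) = 10*I + 21*(-2*(-1))**2 = 10*I + 21*2**2 = 10*I + 21*4 = 10*I + 84 = 84 + 10*I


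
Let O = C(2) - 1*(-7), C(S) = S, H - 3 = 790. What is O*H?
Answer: 7137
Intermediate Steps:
H = 793 (H = 3 + 790 = 793)
O = 9 (O = 2 - 1*(-7) = 2 + 7 = 9)
O*H = 9*793 = 7137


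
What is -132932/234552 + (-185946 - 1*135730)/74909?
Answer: -21351888085/4392513942 ≈ -4.8610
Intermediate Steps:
-132932/234552 + (-185946 - 1*135730)/74909 = -132932*1/234552 + (-185946 - 135730)*(1/74909) = -33233/58638 - 321676*1/74909 = -33233/58638 - 321676/74909 = -21351888085/4392513942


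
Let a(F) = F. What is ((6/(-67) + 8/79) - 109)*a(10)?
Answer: -5768750/5293 ≈ -1089.9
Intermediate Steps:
((6/(-67) + 8/79) - 109)*a(10) = ((6/(-67) + 8/79) - 109)*10 = ((6*(-1/67) + 8*(1/79)) - 109)*10 = ((-6/67 + 8/79) - 109)*10 = (62/5293 - 109)*10 = -576875/5293*10 = -5768750/5293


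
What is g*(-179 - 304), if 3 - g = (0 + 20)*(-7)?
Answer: -69069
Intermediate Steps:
g = 143 (g = 3 - (0 + 20)*(-7) = 3 - 20*(-7) = 3 - 1*(-140) = 3 + 140 = 143)
g*(-179 - 304) = 143*(-179 - 304) = 143*(-483) = -69069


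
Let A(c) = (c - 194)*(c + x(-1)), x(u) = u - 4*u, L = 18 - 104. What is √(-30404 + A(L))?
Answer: 6*I*√199 ≈ 84.64*I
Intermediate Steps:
L = -86
x(u) = -3*u
A(c) = (-194 + c)*(3 + c) (A(c) = (c - 194)*(c - 3*(-1)) = (-194 + c)*(c + 3) = (-194 + c)*(3 + c))
√(-30404 + A(L)) = √(-30404 + (-582 + (-86)² - 191*(-86))) = √(-30404 + (-582 + 7396 + 16426)) = √(-30404 + 23240) = √(-7164) = 6*I*√199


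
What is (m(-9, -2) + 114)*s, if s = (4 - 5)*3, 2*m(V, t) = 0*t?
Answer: -342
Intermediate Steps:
m(V, t) = 0 (m(V, t) = (0*t)/2 = (½)*0 = 0)
s = -3 (s = -1*3 = -3)
(m(-9, -2) + 114)*s = (0 + 114)*(-3) = 114*(-3) = -342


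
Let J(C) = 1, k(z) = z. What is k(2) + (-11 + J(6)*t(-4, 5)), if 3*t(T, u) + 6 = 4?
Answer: -29/3 ≈ -9.6667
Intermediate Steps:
t(T, u) = -⅔ (t(T, u) = -2 + (⅓)*4 = -2 + 4/3 = -⅔)
k(2) + (-11 + J(6)*t(-4, 5)) = 2 + (-11 + 1*(-⅔)) = 2 + (-11 - ⅔) = 2 - 35/3 = -29/3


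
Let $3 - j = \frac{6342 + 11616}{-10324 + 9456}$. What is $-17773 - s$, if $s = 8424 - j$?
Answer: $- \frac{11359217}{434} \approx -26173.0$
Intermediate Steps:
$j = \frac{10281}{434}$ ($j = 3 - \frac{6342 + 11616}{-10324 + 9456} = 3 - \frac{17958}{-868} = 3 - 17958 \left(- \frac{1}{868}\right) = 3 - - \frac{8979}{434} = 3 + \frac{8979}{434} = \frac{10281}{434} \approx 23.689$)
$s = \frac{3645735}{434}$ ($s = 8424 - \frac{10281}{434} = \frac{3645735}{434} \approx 8400.3$)
$-17773 - s = -17773 - \frac{3645735}{434} = - \frac{11359217}{434}$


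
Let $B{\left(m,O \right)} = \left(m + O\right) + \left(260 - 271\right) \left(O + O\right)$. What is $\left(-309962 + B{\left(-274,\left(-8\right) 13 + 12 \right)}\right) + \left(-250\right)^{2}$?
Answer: $-245804$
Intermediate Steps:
$B{\left(m,O \right)} = m - 21 O$ ($B{\left(m,O \right)} = \left(O + m\right) - 11 \cdot 2 O = \left(O + m\right) - 22 O = m - 21 O$)
$\left(-309962 + B{\left(-274,\left(-8\right) 13 + 12 \right)}\right) + \left(-250\right)^{2} = \left(-309962 - \left(274 + 21 \left(\left(-8\right) 13 + 12\right)\right)\right) + \left(-250\right)^{2} = \left(-309962 - \left(274 + 21 \left(-104 + 12\right)\right)\right) + 62500 = \left(-309962 - -1658\right) + 62500 = \left(-309962 + \left(-274 + 1932\right)\right) + 62500 = \left(-309962 + 1658\right) + 62500 = -308304 + 62500 = -245804$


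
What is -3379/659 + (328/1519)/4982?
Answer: -12785450115/2493543311 ≈ -5.1274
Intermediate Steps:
-3379/659 + (328/1519)/4982 = -3379*1/659 + (328*(1/1519))*(1/4982) = -3379/659 + (328/1519)*(1/4982) = -3379/659 + 164/3783829 = -12785450115/2493543311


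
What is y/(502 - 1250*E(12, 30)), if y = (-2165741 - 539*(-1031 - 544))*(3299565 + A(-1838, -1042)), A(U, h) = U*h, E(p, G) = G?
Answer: 3433440360488/18499 ≈ 1.8560e+8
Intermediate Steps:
y = -6866880720976 (y = (-2165741 - 539*(-1031 - 544))*(3299565 - 1838*(-1042)) = (-2165741 - 539*(-1575))*(3299565 + 1915196) = (-2165741 + 848925)*5214761 = -1316816*5214761 = -6866880720976)
y/(502 - 1250*E(12, 30)) = -6866880720976/(502 - 1250*30) = -6866880720976/(502 - 37500) = -6866880720976/(-36998) = -6866880720976*(-1/36998) = 3433440360488/18499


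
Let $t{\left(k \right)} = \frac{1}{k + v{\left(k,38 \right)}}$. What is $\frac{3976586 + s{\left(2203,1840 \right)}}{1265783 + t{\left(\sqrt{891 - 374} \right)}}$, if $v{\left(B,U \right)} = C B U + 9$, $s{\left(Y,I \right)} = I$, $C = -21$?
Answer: $\frac{11728933101183915862}{3731697944769001393} + \frac{1056935174 \sqrt{517}}{175389803404143065471} \approx 3.1431$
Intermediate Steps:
$v{\left(B,U \right)} = 9 - 21 B U$ ($v{\left(B,U \right)} = - 21 B U + 9 = 9 - 21 B U$)
$t{\left(k \right)} = \frac{1}{9 - 797 k}$ ($t{\left(k \right)} = \frac{1}{k - \left(-9 + 21 k 38\right)} = \frac{1}{k - \left(-9 + 798 k\right)} = \frac{1}{9 - 797 k}$)
$\frac{3976586 + s{\left(2203,1840 \right)}}{1265783 + t{\left(\sqrt{891 - 374} \right)}} = \frac{3976586 + 1840}{1265783 + \frac{1}{9 - 797 \sqrt{891 - 374}}} = \frac{3978426}{1265783 + \frac{1}{9 - 797 \sqrt{517}}}$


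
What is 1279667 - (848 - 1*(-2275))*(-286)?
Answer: 2172845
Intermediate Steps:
1279667 - (848 - 1*(-2275))*(-286) = 1279667 - (848 + 2275)*(-286) = 1279667 - 3123*(-286) = 1279667 - 1*(-893178) = 1279667 + 893178 = 2172845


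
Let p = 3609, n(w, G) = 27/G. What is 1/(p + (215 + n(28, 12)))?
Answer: 4/15305 ≈ 0.00026135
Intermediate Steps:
1/(p + (215 + n(28, 12))) = 1/(3609 + (215 + 27/12)) = 1/(3609 + (215 + 27*(1/12))) = 1/(3609 + (215 + 9/4)) = 1/(3609 + 869/4) = 1/(15305/4) = 4/15305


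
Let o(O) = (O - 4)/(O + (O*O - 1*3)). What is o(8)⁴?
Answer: 256/22667121 ≈ 1.1294e-5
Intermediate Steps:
o(O) = (-4 + O)/(-3 + O + O²) (o(O) = (-4 + O)/(O + (O² - 3)) = (-4 + O)/(O + (-3 + O²)) = (-4 + O)/(-3 + O + O²))
o(8)⁴ = ((-4 + 8)/(-3 + 8 + 8²))⁴ = (4/(-3 + 8 + 64))⁴ = (4/69)⁴ = 256/22667121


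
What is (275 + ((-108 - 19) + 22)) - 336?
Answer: -166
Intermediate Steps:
(275 + ((-108 - 19) + 22)) - 336 = (275 + (-127 + 22)) - 336 = (275 - 105) - 336 = 170 - 336 = -166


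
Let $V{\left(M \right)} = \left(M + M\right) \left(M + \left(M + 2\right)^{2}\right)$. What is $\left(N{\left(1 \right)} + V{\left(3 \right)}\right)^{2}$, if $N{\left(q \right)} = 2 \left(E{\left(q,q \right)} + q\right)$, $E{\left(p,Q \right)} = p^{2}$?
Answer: $29584$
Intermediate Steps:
$N{\left(q \right)} = 2 q + 2 q^{2}$ ($N{\left(q \right)} = 2 \left(q^{2} + q\right) = 2 \left(q + q^{2}\right) = 2 q + 2 q^{2}$)
$V{\left(M \right)} = 2 M \left(M + \left(2 + M\right)^{2}\right)$
$\left(N{\left(1 \right)} + V{\left(3 \right)}\right)^{2} = \left(2 \cdot 1 \left(1 + 1\right) + 2 \cdot 3 \left(3 + \left(2 + 3\right)^{2}\right)\right)^{2} = \left(2 \cdot 1 \cdot 2 + 2 \cdot 3 \left(3 + 5^{2}\right)\right)^{2} = \left(4 + 2 \cdot 3 \left(3 + 25\right)\right)^{2} = \left(4 + 2 \cdot 3 \cdot 28\right)^{2} = \left(4 + 168\right)^{2} = 172^{2} = 29584$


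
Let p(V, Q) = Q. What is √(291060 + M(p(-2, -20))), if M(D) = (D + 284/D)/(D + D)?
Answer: 3*√12936038/20 ≈ 539.50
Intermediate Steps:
M(D) = (D + 284/D)/(2*D) (M(D) = (D + 284/D)/((2*D)) = (D + 284/D)*(1/(2*D)) = (D + 284/D)/(2*D))
√(291060 + M(p(-2, -20))) = √(291060 + (½ + 142/(-20)²)) = √(291060 + (½ + 142*(1/400))) = √(291060 + (½ + 71/200)) = √(291060 + 171/200) = √(58212171/200) = 3*√12936038/20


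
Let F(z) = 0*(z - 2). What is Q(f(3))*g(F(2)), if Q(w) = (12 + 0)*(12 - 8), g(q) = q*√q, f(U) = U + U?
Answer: 0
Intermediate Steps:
F(z) = 0 (F(z) = 0*(-2 + z) = 0)
f(U) = 2*U
g(q) = q^(3/2)
Q(w) = 48 (Q(w) = 12*4 = 48)
Q(f(3))*g(F(2)) = 48*0^(3/2) = 48*0 = 0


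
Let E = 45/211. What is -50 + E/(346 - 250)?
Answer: -337585/6752 ≈ -49.998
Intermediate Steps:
E = 45/211 (E = 45*(1/211) = 45/211 ≈ 0.21327)
-50 + E/(346 - 250) = -50 + (45/211)/(346 - 250) = -50 + (45/211)/96 = -50 + (1/96)*(45/211) = -50 + 15/6752 = -337585/6752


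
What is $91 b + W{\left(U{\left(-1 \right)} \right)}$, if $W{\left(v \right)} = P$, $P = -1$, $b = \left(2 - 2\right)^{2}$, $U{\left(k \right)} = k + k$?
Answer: $-1$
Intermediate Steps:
$U{\left(k \right)} = 2 k$
$b = 0$ ($b = 0^{2} = 0$)
$W{\left(v \right)} = -1$
$91 b + W{\left(U{\left(-1 \right)} \right)} = 91 \cdot 0 - 1 = 0 - 1 = -1$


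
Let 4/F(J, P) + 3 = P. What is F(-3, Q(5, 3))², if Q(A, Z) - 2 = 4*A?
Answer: 16/361 ≈ 0.044321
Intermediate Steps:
Q(A, Z) = 2 + 4*A
F(J, P) = 4/(-3 + P)
F(-3, Q(5, 3))² = (4/(-3 + (2 + 4*5)))² = (4/(-3 + (2 + 20)))² = (4/(-3 + 22))² = (4/19)² = 16/361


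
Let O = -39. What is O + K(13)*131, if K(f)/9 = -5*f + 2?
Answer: -74316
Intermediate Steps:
K(f) = 18 - 45*f (K(f) = 9*(-5*f + 2) = 9*(2 - 5*f) = 18 - 45*f)
O + K(13)*131 = -39 + (18 - 45*13)*131 = -39 + (18 - 585)*131 = -39 - 567*131 = -39 - 74277 = -74316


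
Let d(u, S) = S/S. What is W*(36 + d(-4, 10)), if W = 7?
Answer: 259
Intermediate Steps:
d(u, S) = 1
W*(36 + d(-4, 10)) = 7*(36 + 1) = 7*37 = 259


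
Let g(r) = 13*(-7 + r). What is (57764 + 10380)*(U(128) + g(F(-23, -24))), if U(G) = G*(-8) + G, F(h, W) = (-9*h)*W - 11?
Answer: -4478014816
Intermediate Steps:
F(h, W) = -11 - 9*W*h (F(h, W) = -9*W*h - 11 = -11 - 9*W*h)
g(r) = -91 + 13*r
U(G) = -7*G (U(G) = -8*G + G = -7*G)
(57764 + 10380)*(U(128) + g(F(-23, -24))) = (57764 + 10380)*(-7*128 + (-91 + 13*(-11 - 9*(-24)*(-23)))) = 68144*(-896 + (-91 + 13*(-11 - 4968))) = 68144*(-896 + (-91 + 13*(-4979))) = 68144*(-896 + (-91 - 64727)) = 68144*(-896 - 64818) = 68144*(-65714) = -4478014816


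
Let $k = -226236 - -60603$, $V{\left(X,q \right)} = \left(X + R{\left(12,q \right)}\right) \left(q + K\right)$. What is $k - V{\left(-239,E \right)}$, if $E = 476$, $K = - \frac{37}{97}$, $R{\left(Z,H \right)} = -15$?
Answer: $- \frac{4348111}{97} \approx -44826.0$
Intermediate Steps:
$K = - \frac{37}{97}$ ($K = \left(-37\right) \frac{1}{97} = - \frac{37}{97} \approx -0.38144$)
$V{\left(X,q \right)} = \left(-15 + X\right) \left(- \frac{37}{97} + q\right)$ ($V{\left(X,q \right)} = \left(X - 15\right) \left(q - \frac{37}{97}\right) = \left(-15 + X\right) \left(- \frac{37}{97} + q\right)$)
$k = -165633$ ($k = -226236 + 60603 = -165633$)
$k - V{\left(-239,E \right)} = -165633 - \left(\frac{555}{97} - 7140 - - \frac{8843}{97} - 113764\right) = -165633 - \left(\frac{555}{97} - 7140 + \frac{8843}{97} - 113764\right) = -165633 - - \frac{11718290}{97} = -165633 + \frac{11718290}{97} = - \frac{4348111}{97}$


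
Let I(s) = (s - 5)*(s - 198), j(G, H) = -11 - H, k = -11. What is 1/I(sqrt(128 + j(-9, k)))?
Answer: -559/2012414 - 406*sqrt(2)/1006207 ≈ -0.00084841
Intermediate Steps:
I(s) = (-198 + s)*(-5 + s) (I(s) = (-5 + s)*(-198 + s) = (-198 + s)*(-5 + s))
1/I(sqrt(128 + j(-9, k))) = 1/(990 + (sqrt(128 + (-11 - 1*(-11))))**2 - 203*sqrt(128 + (-11 - 1*(-11)))) = 1/(990 + (sqrt(128 + (-11 + 11)))**2 - 203*sqrt(128 + (-11 + 11))) = 1/(990 + (sqrt(128 + 0))**2 - 203*sqrt(128 + 0)) = 1/(990 + (sqrt(128))**2 - 1624*sqrt(2)) = 1/(990 + (8*sqrt(2))**2 - 1624*sqrt(2)) = 1/(990 + 128 - 1624*sqrt(2)) = 1/(1118 - 1624*sqrt(2))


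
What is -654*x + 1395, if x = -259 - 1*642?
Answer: 590649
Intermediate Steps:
x = -901 (x = -259 - 642 = -901)
-654*x + 1395 = -654*(-901) + 1395 = 589254 + 1395 = 590649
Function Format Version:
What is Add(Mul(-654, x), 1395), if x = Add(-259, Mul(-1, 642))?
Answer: 590649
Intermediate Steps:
x = -901 (x = Add(-259, -642) = -901)
Add(Mul(-654, x), 1395) = Add(Mul(-654, -901), 1395) = Add(589254, 1395) = 590649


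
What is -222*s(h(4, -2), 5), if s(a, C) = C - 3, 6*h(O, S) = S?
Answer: -444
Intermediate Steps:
h(O, S) = S/6
s(a, C) = -3 + C
-222*s(h(4, -2), 5) = -222*(-3 + 5) = -222*2 = -444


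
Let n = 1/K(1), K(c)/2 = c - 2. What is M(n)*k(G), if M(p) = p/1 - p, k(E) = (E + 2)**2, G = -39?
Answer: 0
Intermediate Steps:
K(c) = -4 + 2*c (K(c) = 2*(c - 2) = 2*(-2 + c) = -4 + 2*c)
k(E) = (2 + E)**2
n = -1/2 (n = 1/(-4 + 2*1) = 1/(-4 + 2) = 1/(-2) = -1/2 ≈ -0.50000)
M(p) = 0 (M(p) = p*1 - p = p - p = 0)
M(n)*k(G) = 0*(2 - 39)**2 = 0*(-37)**2 = 0*1369 = 0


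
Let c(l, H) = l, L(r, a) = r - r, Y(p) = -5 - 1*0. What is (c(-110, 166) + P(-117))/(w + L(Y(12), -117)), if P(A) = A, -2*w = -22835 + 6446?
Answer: -454/16389 ≈ -0.027701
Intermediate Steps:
Y(p) = -5 (Y(p) = -5 + 0 = -5)
L(r, a) = 0
w = 16389/2 (w = -(-22835 + 6446)/2 = -½*(-16389) = 16389/2 ≈ 8194.5)
(c(-110, 166) + P(-117))/(w + L(Y(12), -117)) = (-110 - 117)/(16389/2 + 0) = -227/16389/2 = -227*2/16389 = -454/16389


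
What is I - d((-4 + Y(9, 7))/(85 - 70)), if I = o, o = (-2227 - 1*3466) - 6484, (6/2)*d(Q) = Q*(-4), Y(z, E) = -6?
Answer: -109601/9 ≈ -12178.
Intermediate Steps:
d(Q) = -4*Q/3 (d(Q) = (Q*(-4))/3 = (-4*Q)/3 = -4*Q/3)
o = -12177 (o = (-2227 - 3466) - 6484 = -5693 - 6484 = -12177)
I = -12177
I - d((-4 + Y(9, 7))/(85 - 70)) = -12177 - (-4)*(-4 - 6)/(85 - 70)/3 = -12177 - (-4)*(-10/15)/3 = -12177 - (-4)*(-10*1/15)/3 = -12177 - (-4)*(-2)/(3*3) = -12177 - 1*8/9 = -12177 - 8/9 = -109601/9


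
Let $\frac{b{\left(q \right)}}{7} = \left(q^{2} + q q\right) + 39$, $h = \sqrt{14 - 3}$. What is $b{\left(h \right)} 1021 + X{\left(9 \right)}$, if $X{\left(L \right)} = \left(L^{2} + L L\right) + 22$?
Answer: $436151$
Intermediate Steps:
$X{\left(L \right)} = 22 + 2 L^{2}$ ($X{\left(L \right)} = \left(L^{2} + L^{2}\right) + 22 = 2 L^{2} + 22 = 22 + 2 L^{2}$)
$h = \sqrt{11} \approx 3.3166$
$b{\left(q \right)} = 273 + 14 q^{2}$ ($b{\left(q \right)} = 7 \left(\left(q^{2} + q q\right) + 39\right) = 7 \left(\left(q^{2} + q^{2}\right) + 39\right) = 7 \left(2 q^{2} + 39\right) = 7 \left(39 + 2 q^{2}\right) = 273 + 14 q^{2}$)
$b{\left(h \right)} 1021 + X{\left(9 \right)} = \left(273 + 14 \left(\sqrt{11}\right)^{2}\right) 1021 + \left(22 + 2 \cdot 9^{2}\right) = \left(273 + 14 \cdot 11\right) 1021 + \left(22 + 2 \cdot 81\right) = \left(273 + 154\right) 1021 + \left(22 + 162\right) = 427 \cdot 1021 + 184 = 435967 + 184 = 436151$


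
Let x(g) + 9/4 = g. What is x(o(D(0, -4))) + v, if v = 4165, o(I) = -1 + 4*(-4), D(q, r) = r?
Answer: 16583/4 ≈ 4145.8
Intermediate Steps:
o(I) = -17 (o(I) = -1 - 16 = -17)
x(g) = -9/4 + g
x(o(D(0, -4))) + v = (-9/4 - 17) + 4165 = -77/4 + 4165 = 16583/4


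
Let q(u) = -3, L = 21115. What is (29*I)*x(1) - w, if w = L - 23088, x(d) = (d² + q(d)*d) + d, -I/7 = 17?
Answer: 5424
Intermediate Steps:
I = -119 (I = -7*17 = -119)
x(d) = d² - 2*d (x(d) = (d² - 3*d) + d = d² - 2*d)
w = -1973 (w = 21115 - 23088 = -1973)
(29*I)*x(1) - w = (29*(-119))*(1*(-2 + 1)) - 1*(-1973) = -3451*(-1) + 1973 = 3451 + 1973 = 5424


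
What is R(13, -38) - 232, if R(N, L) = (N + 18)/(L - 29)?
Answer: -15575/67 ≈ -232.46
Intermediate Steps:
R(N, L) = (18 + N)/(-29 + L)
R(13, -38) - 232 = (18 + 13)/(-29 - 38) - 232 = 31/(-67) - 232 = -1/67*31 - 232 = -31/67 - 232 = -15575/67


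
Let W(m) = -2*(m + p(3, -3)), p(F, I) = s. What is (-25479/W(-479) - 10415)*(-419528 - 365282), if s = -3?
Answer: 3949767831295/482 ≈ 8.1945e+9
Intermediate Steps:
p(F, I) = -3
W(m) = 6 - 2*m (W(m) = -2*(m - 3) = -2*(-3 + m) = 6 - 2*m)
(-25479/W(-479) - 10415)*(-419528 - 365282) = (-25479/(6 - 2*(-479)) - 10415)*(-419528 - 365282) = (-25479/(6 + 958) - 10415)*(-784810) = (-25479/964 - 10415)*(-784810) = -10065539/964*(-784810) = 3949767831295/482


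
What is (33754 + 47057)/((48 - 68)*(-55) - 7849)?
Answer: -80811/6749 ≈ -11.974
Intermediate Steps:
(33754 + 47057)/((48 - 68)*(-55) - 7849) = 80811/(-20*(-55) - 7849) = 80811/(1100 - 7849) = 80811/(-6749) = 80811*(-1/6749) = -80811/6749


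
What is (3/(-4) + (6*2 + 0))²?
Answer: 2025/16 ≈ 126.56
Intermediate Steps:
(3/(-4) + (6*2 + 0))² = (3*(-¼) + (12 + 0))² = (-¾ + 12)² = (45/4)² = 2025/16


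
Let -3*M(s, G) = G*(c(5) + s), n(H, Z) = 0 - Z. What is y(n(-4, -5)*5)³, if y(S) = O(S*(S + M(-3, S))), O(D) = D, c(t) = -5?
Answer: 324951171875/27 ≈ 1.2035e+10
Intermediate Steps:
n(H, Z) = -Z
M(s, G) = -G*(-5 + s)/3
y(S) = 11*S²/3 (y(S) = S*(S + S*(5 - 1*(-3))/3) = S*(S + S*(5 + 3)/3) = S*(S + (⅓)*S*8) = S*(S + 8*S/3) = S*(11*S/3) = 11*S²/3)
y(n(-4, -5)*5)³ = (11*(-1*(-5)*5)²/3)³ = (11*(5*5)²/3)³ = ((11/3)*25²)³ = ((11/3)*625)³ = (6875/3)³ = 324951171875/27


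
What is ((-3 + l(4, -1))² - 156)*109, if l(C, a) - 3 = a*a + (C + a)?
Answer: -15260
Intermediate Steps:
l(C, a) = 3 + C + a + a² (l(C, a) = 3 + (a*a + (C + a)) = 3 + (a² + (C + a)) = 3 + (C + a + a²) = 3 + C + a + a²)
((-3 + l(4, -1))² - 156)*109 = ((-3 + (3 + 4 - 1 + (-1)²))² - 156)*109 = ((-3 + (3 + 4 - 1 + 1))² - 156)*109 = ((-3 + 7)² - 156)*109 = (4² - 156)*109 = (16 - 156)*109 = -140*109 = -15260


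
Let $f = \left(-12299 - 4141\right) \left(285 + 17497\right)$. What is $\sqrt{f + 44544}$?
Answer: $4 i \sqrt{18268221} \approx 17097.0 i$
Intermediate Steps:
$f = -292336080$ ($f = \left(-16440\right) 17782 = -292336080$)
$\sqrt{f + 44544} = \sqrt{-292336080 + 44544} = \sqrt{-292291536} = 4 i \sqrt{18268221}$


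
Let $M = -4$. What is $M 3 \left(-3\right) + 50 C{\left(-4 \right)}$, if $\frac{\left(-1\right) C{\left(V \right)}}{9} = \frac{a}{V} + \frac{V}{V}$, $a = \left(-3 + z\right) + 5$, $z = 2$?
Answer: $36$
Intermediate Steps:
$a = 4$ ($a = \left(-3 + 2\right) + 5 = -1 + 5 = 4$)
$C{\left(V \right)} = -9 - \frac{36}{V}$ ($C{\left(V \right)} = - 9 \left(\frac{4}{V} + \frac{V}{V}\right) = - 9 \left(\frac{4}{V} + 1\right) = - 9 \left(1 + \frac{4}{V}\right) = -9 - \frac{36}{V}$)
$M 3 \left(-3\right) + 50 C{\left(-4 \right)} = \left(-4\right) 3 \left(-3\right) + 50 \left(-9 - \frac{36}{-4}\right) = \left(-12\right) \left(-3\right) + 50 \left(-9 - -9\right) = 36 + 50 \left(-9 + 9\right) = 36 + 50 \cdot 0 = 36 + 0 = 36$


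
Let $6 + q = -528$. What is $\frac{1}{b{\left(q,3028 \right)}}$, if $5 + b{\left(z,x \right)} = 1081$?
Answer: $\frac{1}{1076} \approx 0.00092937$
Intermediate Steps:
$q = -534$ ($q = -6 - 528 = -534$)
$b{\left(z,x \right)} = 1076$ ($b{\left(z,x \right)} = -5 + 1081 = 1076$)
$\frac{1}{b{\left(q,3028 \right)}} = \frac{1}{1076}$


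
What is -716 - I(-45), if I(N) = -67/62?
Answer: -44325/62 ≈ -714.92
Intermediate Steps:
I(N) = -67/62 (I(N) = -67*1/62 = -67/62)
-716 - I(-45) = -716 - 1*(-67/62) = -716 + 67/62 = -44325/62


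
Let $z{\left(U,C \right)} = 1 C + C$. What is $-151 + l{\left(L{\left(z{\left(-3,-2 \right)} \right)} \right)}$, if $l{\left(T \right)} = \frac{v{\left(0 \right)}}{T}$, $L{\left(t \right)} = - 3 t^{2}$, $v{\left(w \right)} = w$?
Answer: $-151$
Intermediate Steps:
$z{\left(U,C \right)} = 2 C$ ($z{\left(U,C \right)} = C + C = 2 C$)
$l{\left(T \right)} = 0$ ($l{\left(T \right)} = \frac{0}{T} = 0$)
$-151 + l{\left(L{\left(z{\left(-3,-2 \right)} \right)} \right)} = -151 + 0 = -151$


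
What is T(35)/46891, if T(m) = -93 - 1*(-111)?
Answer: 18/46891 ≈ 0.00038387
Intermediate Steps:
T(m) = 18 (T(m) = -93 + 111 = 18)
T(35)/46891 = 18/46891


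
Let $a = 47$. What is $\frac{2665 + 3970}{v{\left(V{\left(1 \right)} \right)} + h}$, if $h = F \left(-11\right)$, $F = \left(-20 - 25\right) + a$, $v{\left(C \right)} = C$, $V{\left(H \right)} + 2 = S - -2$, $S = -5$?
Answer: $- \frac{6635}{27} \approx -245.74$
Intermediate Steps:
$V{\left(H \right)} = -5$ ($V{\left(H \right)} = -2 - 3 = -5$)
$F = 2$ ($F = \left(-20 - 25\right) + 47 = -45 + 47 = 2$)
$h = -22$ ($h = 2 \left(-11\right) = -22$)
$\frac{2665 + 3970}{v{\left(V{\left(1 \right)} \right)} + h} = \frac{2665 + 3970}{-5 - 22} = \frac{6635}{-27} = 6635 \left(- \frac{1}{27}\right) = - \frac{6635}{27}$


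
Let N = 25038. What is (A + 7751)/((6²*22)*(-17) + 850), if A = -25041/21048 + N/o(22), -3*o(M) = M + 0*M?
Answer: -47799921/139071152 ≈ -0.34371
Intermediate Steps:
o(M) = -M/3 (o(M) = -(M + 0*M)/3 = -(M + 0)/3 = -M/3)
A = -263591729/77176 (A = -25041/21048 + 25038/((-⅓*22)) = -25041*1/21048 + 25038/(-22/3) = -8347/7016 + 25038*(-3/22) = -8347/7016 - 37557/11 = -263591729/77176 ≈ -3415.5)
(A + 7751)/((6²*22)*(-17) + 850) = (-263591729/77176 + 7751)/((6²*22)*(-17) + 850) = 334599447/(77176*((36*22)*(-17) + 850)) = 334599447/(77176*(792*(-17) + 850)) = 334599447/(77176*(-13464 + 850)) = (334599447/77176)/(-12614) = (334599447/77176)*(-1/12614) = -47799921/139071152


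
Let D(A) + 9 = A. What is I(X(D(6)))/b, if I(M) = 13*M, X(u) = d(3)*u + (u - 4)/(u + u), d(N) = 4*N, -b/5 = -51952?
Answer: -2717/1558560 ≈ -0.0017433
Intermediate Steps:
D(A) = -9 + A
b = 259760 (b = -5*(-51952) = 259760)
X(u) = 12*u + (-4 + u)/(2*u) (X(u) = (4*3)*u + (u - 4)/(u + u) = 12*u + (-4 + u)/((2*u)) = 12*u + (-4 + u)*(1/(2*u)) = 12*u + (-4 + u)/(2*u))
I(X(D(6)))/b = (13*(1/2 - 2/(-9 + 6) + 12*(-9 + 6)))/259760 = (13*(1/2 - 2/(-3) + 12*(-3)))*(1/259760) = (13*(1/2 - 2*(-1/3) - 36))*(1/259760) = (13*(1/2 + 2/3 - 36))*(1/259760) = (13*(-209/6))*(1/259760) = -2717/6*1/259760 = -2717/1558560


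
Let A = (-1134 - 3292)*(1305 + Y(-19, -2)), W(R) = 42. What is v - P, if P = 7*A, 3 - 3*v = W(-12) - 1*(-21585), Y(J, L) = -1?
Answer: 40393320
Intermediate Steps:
v = -7208 (v = 1 - (42 - 1*(-21585))/3 = 1 - (42 + 21585)/3 = 1 - 1/3*21627 = 1 - 7209 = -7208)
A = -5771504 (A = (-1134 - 3292)*(1305 - 1) = -4426*1304 = -5771504)
P = -40400528 (P = 7*(-5771504) = -40400528)
v - P = -7208 - 1*(-40400528) = -7208 + 40400528 = 40393320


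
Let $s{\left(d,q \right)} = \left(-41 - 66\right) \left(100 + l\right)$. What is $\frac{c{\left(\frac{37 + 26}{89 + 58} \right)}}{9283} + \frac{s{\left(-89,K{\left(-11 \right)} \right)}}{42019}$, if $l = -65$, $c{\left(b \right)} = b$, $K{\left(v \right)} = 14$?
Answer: $- \frac{243227788}{2730436639} \approx -0.08908$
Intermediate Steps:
$s{\left(d,q \right)} = -3745$ ($s{\left(d,q \right)} = \left(-41 - 66\right) \left(100 - 65\right) = \left(-107\right) 35 = -3745$)
$\frac{c{\left(\frac{37 + 26}{89 + 58} \right)}}{9283} + \frac{s{\left(-89,K{\left(-11 \right)} \right)}}{42019} = \frac{\left(37 + 26\right) \frac{1}{89 + 58}}{9283} - \frac{3745}{42019} = \frac{63}{147} \cdot \frac{1}{9283} - \frac{3745}{42019} = 63 \cdot \frac{1}{147} \cdot \frac{1}{9283} - \frac{3745}{42019} = \frac{3}{7} \cdot \frac{1}{9283} - \frac{3745}{42019} = \frac{3}{64981} - \frac{3745}{42019} = - \frac{243227788}{2730436639}$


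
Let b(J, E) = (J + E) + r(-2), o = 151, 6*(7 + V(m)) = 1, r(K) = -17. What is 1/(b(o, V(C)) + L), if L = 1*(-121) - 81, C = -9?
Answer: -6/449 ≈ -0.013363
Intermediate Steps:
V(m) = -41/6 (V(m) = -7 + (⅙)*1 = -7 + ⅙ = -41/6)
b(J, E) = -17 + E + J (b(J, E) = (J + E) - 17 = (E + J) - 17 = -17 + E + J)
L = -202 (L = -121 - 81 = -202)
1/(b(o, V(C)) + L) = 1/((-17 - 41/6 + 151) - 202) = 1/(763/6 - 202) = 1/(-449/6) = -6/449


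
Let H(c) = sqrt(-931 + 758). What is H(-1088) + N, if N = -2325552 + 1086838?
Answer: -1238714 + I*sqrt(173) ≈ -1.2387e+6 + 13.153*I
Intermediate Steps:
H(c) = I*sqrt(173) (H(c) = sqrt(-173) = I*sqrt(173))
N = -1238714
H(-1088) + N = I*sqrt(173) - 1238714 = -1238714 + I*sqrt(173)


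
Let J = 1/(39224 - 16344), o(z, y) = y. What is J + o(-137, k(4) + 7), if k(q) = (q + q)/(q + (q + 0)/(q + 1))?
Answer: 594883/68640 ≈ 8.6667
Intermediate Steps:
k(q) = 2*q/(q + q/(1 + q)) (k(q) = (2*q)/(q + q/(1 + q)) = 2*q/(q + q/(1 + q)))
J = 1/22880 ≈ 4.3706e-5
J + o(-137, k(4) + 7) = 1/22880 + (2*(1 + 4)/(2 + 4) + 7) = 1/22880 + (2*5/6 + 7) = 1/22880 + (2*(⅙)*5 + 7) = 1/22880 + (5/3 + 7) = 1/22880 + 26/3 = 594883/68640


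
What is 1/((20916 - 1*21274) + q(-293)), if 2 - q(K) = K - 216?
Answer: 1/153 ≈ 0.0065359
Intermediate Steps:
q(K) = 218 - K (q(K) = 2 - (K - 216) = 2 - (-216 + K) = 2 + (216 - K) = 218 - K)
1/((20916 - 1*21274) + q(-293)) = 1/((20916 - 1*21274) + (218 - 1*(-293))) = 1/((20916 - 21274) + (218 + 293)) = 1/(-358 + 511) = 1/153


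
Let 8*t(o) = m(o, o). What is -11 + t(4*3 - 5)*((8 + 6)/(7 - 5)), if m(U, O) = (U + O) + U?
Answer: 59/8 ≈ 7.3750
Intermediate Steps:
m(U, O) = O + 2*U (m(U, O) = (O + U) + U = O + 2*U)
t(o) = 3*o/8 (t(o) = (o + 2*o)/8 = (3*o)/8 = 3*o/8)
-11 + t(4*3 - 5)*((8 + 6)/(7 - 5)) = -11 + (3*(4*3 - 5)/8)*((8 + 6)/(7 - 5)) = -11 + (3*(12 - 5)/8)*(14/2) = -11 + ((3/8)*7)*(14*(1/2)) = -11 + (21/8)*7 = -11 + 147/8 = 59/8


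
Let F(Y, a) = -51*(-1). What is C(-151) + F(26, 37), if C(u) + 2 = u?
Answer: -102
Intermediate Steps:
F(Y, a) = 51
C(u) = -2 + u
C(-151) + F(26, 37) = (-2 - 151) + 51 = -153 + 51 = -102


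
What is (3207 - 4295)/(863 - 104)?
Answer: -1088/759 ≈ -1.4335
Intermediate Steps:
(3207 - 4295)/(863 - 104) = -1088/759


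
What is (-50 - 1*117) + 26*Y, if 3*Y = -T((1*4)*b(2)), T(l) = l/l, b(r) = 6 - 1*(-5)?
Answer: -527/3 ≈ -175.67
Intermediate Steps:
b(r) = 11 (b(r) = 6 + 5 = 11)
T(l) = 1
Y = -⅓ (Y = (-1*1)/3 = (⅓)*(-1) = -⅓ ≈ -0.33333)
(-50 - 1*117) + 26*Y = (-50 - 1*117) + 26*(-⅓) = (-50 - 117) - 26/3 = -167 - 26/3 = -527/3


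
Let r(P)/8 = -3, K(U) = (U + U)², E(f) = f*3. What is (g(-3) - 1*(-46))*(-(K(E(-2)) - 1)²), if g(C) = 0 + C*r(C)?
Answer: -2412982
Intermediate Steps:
E(f) = 3*f
K(U) = 4*U² (K(U) = (2*U)² = 4*U²)
r(P) = -24 (r(P) = 8*(-3) = -24)
g(C) = -24*C (g(C) = 0 + C*(-24) = 0 - 24*C = -24*C)
(g(-3) - 1*(-46))*(-(K(E(-2)) - 1)²) = (-24*(-3) - 1*(-46))*(-(4*(3*(-2))² - 1)²) = (72 + 46)*(-(4*(-6)² - 1)²) = 118*(-(4*36 - 1)²) = 118*(-(144 - 1)²) = 118*(-1*143²) = 118*(-1*20449) = 118*(-20449) = -2412982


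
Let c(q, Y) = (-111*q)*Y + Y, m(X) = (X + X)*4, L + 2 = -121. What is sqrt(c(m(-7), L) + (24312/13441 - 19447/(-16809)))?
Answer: 2*I*sqrt(9758233809478829511759)/225929769 ≈ 874.46*I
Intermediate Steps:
L = -123 (L = -2 - 121 = -123)
m(X) = 8*X (m(X) = (2*X)*4 = 8*X)
c(q, Y) = Y - 111*Y*q (c(q, Y) = -111*Y*q + Y = Y - 111*Y*q)
sqrt(c(m(-7), L) + (24312/13441 - 19447/(-16809))) = sqrt(-123*(1 - 888*(-7)) + (24312/13441 - 19447/(-16809))) = sqrt(-123*(1 - 111*(-56)) + (24312*(1/13441) - 19447*(-1/16809))) = sqrt(-123*(1 + 6216) + (24312/13441 + 19447/16809)) = sqrt(-123*6217 + 670047535/225929769) = sqrt(-764691 + 670047535/225929769) = sqrt(-172765790938844/225929769) = 2*I*sqrt(9758233809478829511759)/225929769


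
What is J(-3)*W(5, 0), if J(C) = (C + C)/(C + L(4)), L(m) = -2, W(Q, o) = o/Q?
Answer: 0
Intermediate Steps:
J(C) = 2*C/(-2 + C) (J(C) = (C + C)/(C - 2) = (2*C)/(-2 + C) = 2*C/(-2 + C))
J(-3)*W(5, 0) = (2*(-3)/(-2 - 3))*(0/5) = (2*(-3)/(-5))*(0*(⅕)) = (2*(-3)*(-⅕))*0 = (6/5)*0 = 0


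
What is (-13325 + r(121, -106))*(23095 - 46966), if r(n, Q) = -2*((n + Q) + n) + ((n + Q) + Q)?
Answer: 326746248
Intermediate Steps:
r(n, Q) = -3*n (r(n, Q) = -2*((Q + n) + n) + ((Q + n) + Q) = -2*(Q + 2*n) + (n + 2*Q) = (-4*n - 2*Q) + (n + 2*Q) = -3*n)
(-13325 + r(121, -106))*(23095 - 46966) = (-13325 - 3*121)*(23095 - 46966) = (-13325 - 363)*(-23871) = -13688*(-23871) = 326746248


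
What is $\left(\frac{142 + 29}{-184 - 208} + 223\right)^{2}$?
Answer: $\frac{7611690025}{153664} \approx 49535.0$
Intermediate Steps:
$\left(\frac{142 + 29}{-184 - 208} + 223\right)^{2} = \left(\frac{171}{-392} + 223\right)^{2} = \left(171 \left(- \frac{1}{392}\right) + 223\right)^{2} = \left(- \frac{171}{392} + 223\right)^{2} = \left(\frac{87245}{392}\right)^{2} = \frac{7611690025}{153664}$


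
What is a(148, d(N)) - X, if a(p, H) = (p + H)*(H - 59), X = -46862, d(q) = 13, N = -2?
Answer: 39456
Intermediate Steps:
a(p, H) = (-59 + H)*(H + p) (a(p, H) = (H + p)*(-59 + H) = (-59 + H)*(H + p))
a(148, d(N)) - X = (13² - 59*13 - 59*148 + 13*148) - 1*(-46862) = (169 - 767 - 8732 + 1924) + 46862 = -7406 + 46862 = 39456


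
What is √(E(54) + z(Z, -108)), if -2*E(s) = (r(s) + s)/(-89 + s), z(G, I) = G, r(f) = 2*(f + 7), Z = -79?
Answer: I*√93695/35 ≈ 8.7456*I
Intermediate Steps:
r(f) = 14 + 2*f (r(f) = 2*(7 + f) = 14 + 2*f)
E(s) = -(14 + 3*s)/(2*(-89 + s)) (E(s) = -((14 + 2*s) + s)/(2*(-89 + s)) = -(14 + 3*s)/(2*(-89 + s)))
√(E(54) + z(Z, -108)) = √((-14 - 3*54)/(2*(-89 + 54)) - 79) = √((½)*(-14 - 162)/(-35) - 79) = √((½)*(-1/35)*(-176) - 79) = √(88/35 - 79) = √(-2677/35) = I*√93695/35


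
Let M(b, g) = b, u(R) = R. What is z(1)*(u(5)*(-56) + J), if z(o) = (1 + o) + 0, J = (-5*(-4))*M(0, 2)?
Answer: -560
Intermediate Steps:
J = 0 (J = -5*(-4)*0 = 20*0 = 0)
z(o) = 1 + o
z(1)*(u(5)*(-56) + J) = (1 + 1)*(5*(-56) + 0) = 2*(-280 + 0) = 2*(-280) = -560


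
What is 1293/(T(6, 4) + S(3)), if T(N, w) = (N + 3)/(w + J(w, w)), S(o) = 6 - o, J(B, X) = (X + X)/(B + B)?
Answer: 2155/8 ≈ 269.38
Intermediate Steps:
J(B, X) = X/B (J(B, X) = (2*X)/((2*B)) = (2*X)*(1/(2*B)) = X/B)
T(N, w) = (3 + N)/(1 + w) (T(N, w) = (N + 3)/(w + w/w) = (3 + N)/(w + 1) = (3 + N)/(1 + w))
1293/(T(6, 4) + S(3)) = 1293/((3 + 6)/(1 + 4) + (6 - 1*3)) = 1293/(9/5 + (6 - 3)) = 1293/((⅕)*9 + 3) = 1293/(9/5 + 3) = 1293/(24/5) = 1293*(5/24) = 2155/8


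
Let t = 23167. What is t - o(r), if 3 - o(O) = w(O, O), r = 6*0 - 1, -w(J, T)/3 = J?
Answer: 23167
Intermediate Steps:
w(J, T) = -3*J
r = -1 (r = 0 - 1 = -1)
o(O) = 3 + 3*O (o(O) = 3 - (-3)*O = 3 + 3*O)
t - o(r) = 23167 - (3 + 3*(-1)) = 23167 - (3 - 3) = 23167 - 1*0 = 23167 + 0 = 23167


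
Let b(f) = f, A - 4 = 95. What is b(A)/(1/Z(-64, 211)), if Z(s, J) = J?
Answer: 20889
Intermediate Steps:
A = 99 (A = 4 + 95 = 99)
b(A)/(1/Z(-64, 211)) = 99/(1/211) = 99*211 = 20889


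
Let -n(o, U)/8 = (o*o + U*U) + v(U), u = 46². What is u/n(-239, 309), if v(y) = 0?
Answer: -529/305204 ≈ -0.0017333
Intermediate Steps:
u = 2116
n(o, U) = -8*U² - 8*o² (n(o, U) = -8*((o*o + U*U) + 0) = -8*((o² + U²) + 0) = -8*((U² + o²) + 0) = -8*(U² + o²) = -8*U² - 8*o²)
u/n(-239, 309) = 2116/(-8*309² - 8*(-239)²) = 2116/(-8*95481 - 8*57121) = 2116/(-763848 - 456968) = 2116/(-1220816) = 2116*(-1/1220816) = -529/305204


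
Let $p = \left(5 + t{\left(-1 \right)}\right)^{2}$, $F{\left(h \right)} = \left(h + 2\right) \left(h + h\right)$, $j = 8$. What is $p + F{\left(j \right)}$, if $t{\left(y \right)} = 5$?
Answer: $260$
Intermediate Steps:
$F{\left(h \right)} = 2 h \left(2 + h\right)$ ($F{\left(h \right)} = \left(2 + h\right) 2 h = 2 h \left(2 + h\right)$)
$p = 100$ ($p = \left(5 + 5\right)^{2} = 10^{2} = 100$)
$p + F{\left(j \right)} = 100 + 2 \cdot 8 \left(2 + 8\right) = 100 + 2 \cdot 8 \cdot 10 = 100 + 160 = 260$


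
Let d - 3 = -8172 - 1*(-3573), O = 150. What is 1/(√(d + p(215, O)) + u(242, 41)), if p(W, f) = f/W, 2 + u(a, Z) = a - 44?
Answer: 4214/924743 - I*√8496714/1849486 ≈ 0.0045569 - 0.0015761*I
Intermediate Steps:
u(a, Z) = -46 + a (u(a, Z) = -2 + (a - 44) = -2 + (-44 + a) = -46 + a)
d = -4596 (d = 3 + (-8172 - 1*(-3573)) = 3 + (-8172 + 3573) = 3 - 4599 = -4596)
1/(√(d + p(215, O)) + u(242, 41)) = 1/(√(-4596 + 150/215) + (-46 + 242)) = 1/(√(-4596 + 150*(1/215)) + 196) = 1/(√(-4596 + 30/43) + 196) = 1/(√(-197598/43) + 196) = 1/(I*√8496714/43 + 196) = 1/(196 + I*√8496714/43)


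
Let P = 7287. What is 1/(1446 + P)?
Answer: 1/8733 ≈ 0.00011451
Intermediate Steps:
1/(1446 + P) = 1/(1446 + 7287) = 1/8733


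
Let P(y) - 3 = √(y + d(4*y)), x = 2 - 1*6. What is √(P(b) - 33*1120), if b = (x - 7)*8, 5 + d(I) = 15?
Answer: √(-36957 + I*√78) ≈ 0.023 + 192.24*I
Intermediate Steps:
d(I) = 10 (d(I) = -5 + 15 = 10)
x = -4 (x = 2 - 6 = -4)
b = -88 (b = (-4 - 7)*8 = -11*8 = -88)
P(y) = 3 + √(10 + y) (P(y) = 3 + √(y + 10) = 3 + √(10 + y))
√(P(b) - 33*1120) = √((3 + √(10 - 88)) - 33*1120) = √((3 + √(-78)) - 1*36960) = √((3 + I*√78) - 36960) = √(-36957 + I*√78)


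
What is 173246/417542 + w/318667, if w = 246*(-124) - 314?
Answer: 729999547/2294083733 ≈ 0.31821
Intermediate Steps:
w = -30818 (w = -30504 - 314 = -30818)
173246/417542 + w/318667 = 173246/417542 - 30818/318667 = 173246*(1/417542) - 30818*1/318667 = 2987/7199 - 30818/318667 = 729999547/2294083733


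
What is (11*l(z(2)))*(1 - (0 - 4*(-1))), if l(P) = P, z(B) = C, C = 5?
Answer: -165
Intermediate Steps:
z(B) = 5
(11*l(z(2)))*(1 - (0 - 4*(-1))) = (11*5)*(1 - (0 - 4*(-1))) = 55*(1 - (0 + 4)) = 55*(1 - 1*4) = 55*(1 - 4) = 55*(-3) = -165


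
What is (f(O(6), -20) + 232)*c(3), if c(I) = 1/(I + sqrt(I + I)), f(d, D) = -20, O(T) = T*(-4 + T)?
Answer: 212 - 212*sqrt(6)/3 ≈ 38.903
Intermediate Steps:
c(I) = 1/(I + sqrt(2)*sqrt(I)) (c(I) = 1/(I + sqrt(2*I)) = 1/(I + sqrt(2)*sqrt(I)))
(f(O(6), -20) + 232)*c(3) = (-20 + 232)/(3 + sqrt(2)*sqrt(3)) = 212/(3 + sqrt(6))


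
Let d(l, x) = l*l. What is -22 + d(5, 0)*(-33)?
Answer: -847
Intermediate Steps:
d(l, x) = l²
-22 + d(5, 0)*(-33) = -22 + 5²*(-33) = -22 + 25*(-33) = -22 - 825 = -847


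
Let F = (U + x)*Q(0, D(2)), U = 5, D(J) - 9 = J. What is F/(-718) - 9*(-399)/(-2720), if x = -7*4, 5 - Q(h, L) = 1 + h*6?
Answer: -1164049/976480 ≈ -1.1921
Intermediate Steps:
D(J) = 9 + J
Q(h, L) = 4 - 6*h (Q(h, L) = 5 - (1 + h*6) = 5 - (1 + 6*h) = 5 + (-1 - 6*h) = 4 - 6*h)
x = -28
F = -92 (F = (5 - 28)*(4 - 6*0) = -23*(4 + 0) = -23*4 = -92)
F/(-718) - 9*(-399)/(-2720) = -92/(-718) - 9*(-399)/(-2720) = -92*(-1/718) + 3591*(-1/2720) = 46/359 - 3591/2720 = -1164049/976480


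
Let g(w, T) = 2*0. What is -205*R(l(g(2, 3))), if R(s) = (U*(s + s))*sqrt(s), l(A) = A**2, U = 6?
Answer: 0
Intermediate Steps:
g(w, T) = 0
R(s) = 12*s**(3/2) (R(s) = (6*(s + s))*sqrt(s) = (6*(2*s))*sqrt(s) = (12*s)*sqrt(s) = 12*s**(3/2))
-205*R(l(g(2, 3))) = -2460*(0**2)**(3/2) = -2460*0**(3/2) = -2460*0 = -205*0 = 0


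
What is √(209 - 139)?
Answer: √70 ≈ 8.3666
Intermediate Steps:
√(209 - 139) = √70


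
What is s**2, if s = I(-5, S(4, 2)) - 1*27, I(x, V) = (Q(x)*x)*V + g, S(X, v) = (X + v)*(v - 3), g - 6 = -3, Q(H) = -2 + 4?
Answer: 1296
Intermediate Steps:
Q(H) = 2
g = 3 (g = 6 - 3 = 3)
S(X, v) = (-3 + v)*(X + v) (S(X, v) = (X + v)*(-3 + v) = (-3 + v)*(X + v))
I(x, V) = 3 + 2*V*x (I(x, V) = (2*x)*V + 3 = 2*V*x + 3 = 3 + 2*V*x)
s = 36 (s = (3 + 2*(2**2 - 3*4 - 3*2 + 4*2)*(-5)) - 1*27 = (3 + 2*(4 - 12 - 6 + 8)*(-5)) - 27 = (3 + 2*(-6)*(-5)) - 27 = (3 + 60) - 27 = 63 - 27 = 36)
s**2 = 36**2 = 1296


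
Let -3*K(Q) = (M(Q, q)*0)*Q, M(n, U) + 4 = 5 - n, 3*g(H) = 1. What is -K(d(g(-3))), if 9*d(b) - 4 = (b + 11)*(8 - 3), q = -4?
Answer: 0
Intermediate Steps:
g(H) = ⅓ (g(H) = (⅓)*1 = ⅓)
M(n, U) = 1 - n (M(n, U) = -4 + (5 - n) = 1 - n)
d(b) = 59/9 + 5*b/9 (d(b) = 4/9 + ((b + 11)*(8 - 3))/9 = 4/9 + ((11 + b)*5)/9 = 4/9 + (55 + 5*b)/9 = 4/9 + (55/9 + 5*b/9) = 59/9 + 5*b/9)
K(Q) = 0 (K(Q) = -(1 - Q)*0*Q/3 = -0*Q = -⅓*0 = 0)
-K(d(g(-3))) = -1*0 = 0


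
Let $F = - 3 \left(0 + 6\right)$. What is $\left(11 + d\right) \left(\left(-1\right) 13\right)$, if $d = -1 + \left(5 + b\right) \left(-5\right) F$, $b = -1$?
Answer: $-4810$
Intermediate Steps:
$F = -18$ ($F = \left(-3\right) 6 = -18$)
$d = 359$ ($d = -1 + \left(5 - 1\right) \left(-5\right) \left(-18\right) = -1 + 4 \left(-5\right) \left(-18\right) = -1 - -360 = -1 + 360 = 359$)
$\left(11 + d\right) \left(\left(-1\right) 13\right) = \left(11 + 359\right) \left(\left(-1\right) 13\right) = 370 \left(-13\right) = -4810$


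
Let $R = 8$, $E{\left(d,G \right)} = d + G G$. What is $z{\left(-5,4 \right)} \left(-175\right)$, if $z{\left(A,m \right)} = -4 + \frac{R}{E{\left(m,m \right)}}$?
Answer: $630$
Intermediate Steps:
$E{\left(d,G \right)} = d + G^{2}$
$z{\left(A,m \right)} = -4 + \frac{8}{m + m^{2}}$
$z{\left(-5,4 \right)} \left(-175\right) = \left(-4 + \frac{8}{4 + 4^{2}}\right) \left(-175\right) = \left(-4 + \frac{8}{4 + 16}\right) \left(-175\right) = \left(-4 + \frac{8}{20}\right) \left(-175\right) = \left(-4 + 8 \cdot \frac{1}{20}\right) \left(-175\right) = \left(-4 + \frac{2}{5}\right) \left(-175\right) = \left(- \frac{18}{5}\right) \left(-175\right) = 630$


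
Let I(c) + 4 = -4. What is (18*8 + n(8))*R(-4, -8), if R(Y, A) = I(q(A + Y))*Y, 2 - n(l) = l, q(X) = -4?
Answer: 4416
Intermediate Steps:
I(c) = -8 (I(c) = -4 - 4 = -8)
n(l) = 2 - l
R(Y, A) = -8*Y
(18*8 + n(8))*R(-4, -8) = (18*8 + (2 - 1*8))*(-8*(-4)) = (144 + (2 - 8))*32 = (144 - 6)*32 = 138*32 = 4416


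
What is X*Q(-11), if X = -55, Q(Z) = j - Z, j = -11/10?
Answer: -1089/2 ≈ -544.50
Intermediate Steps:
j = -11/10 (j = -11*⅒ = -11/10 ≈ -1.1000)
Q(Z) = -11/10 - Z
X*Q(-11) = -55*(-11/10 - 1*(-11)) = -55*(-11/10 + 11) = -55*99/10 = -1089/2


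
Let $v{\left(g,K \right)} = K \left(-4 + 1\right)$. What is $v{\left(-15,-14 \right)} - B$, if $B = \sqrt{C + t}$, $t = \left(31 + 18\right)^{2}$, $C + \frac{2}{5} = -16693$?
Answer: $42 - \frac{i \sqrt{357310}}{5} \approx 42.0 - 119.55 i$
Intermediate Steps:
$C = - \frac{83467}{5}$ ($C = - \frac{2}{5} - 16693 = - \frac{83467}{5} \approx -16693.0$)
$t = 2401$ ($t = 49^{2} = 2401$)
$v{\left(g,K \right)} = - 3 K$ ($v{\left(g,K \right)} = K \left(-3\right) = - 3 K$)
$B = \frac{i \sqrt{357310}}{5}$ ($B = \sqrt{- \frac{83467}{5} + 2401} = \sqrt{- \frac{71462}{5}} = \frac{i \sqrt{357310}}{5} \approx 119.55 i$)
$v{\left(-15,-14 \right)} - B = \left(-3\right) \left(-14\right) - \frac{i \sqrt{357310}}{5} = 42 - \frac{i \sqrt{357310}}{5}$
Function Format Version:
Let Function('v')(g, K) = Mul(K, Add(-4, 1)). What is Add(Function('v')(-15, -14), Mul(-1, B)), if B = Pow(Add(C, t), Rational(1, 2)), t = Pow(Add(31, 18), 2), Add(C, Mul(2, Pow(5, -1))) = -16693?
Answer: Add(42, Mul(Rational(-1, 5), I, Pow(357310, Rational(1, 2)))) ≈ Add(42.000, Mul(-119.55, I))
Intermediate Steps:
C = Rational(-83467, 5) (C = Add(Rational(-2, 5), -16693) = Rational(-83467, 5) ≈ -16693.)
t = 2401 (t = Pow(49, 2) = 2401)
Function('v')(g, K) = Mul(-3, K) (Function('v')(g, K) = Mul(K, -3) = Mul(-3, K))
B = Mul(Rational(1, 5), I, Pow(357310, Rational(1, 2))) (B = Pow(Add(Rational(-83467, 5), 2401), Rational(1, 2)) = Pow(Rational(-71462, 5), Rational(1, 2)) = Mul(Rational(1, 5), I, Pow(357310, Rational(1, 2))) ≈ Mul(119.55, I))
Add(Function('v')(-15, -14), Mul(-1, B)) = Add(Mul(-3, -14), Mul(-1, Mul(Rational(1, 5), I, Pow(357310, Rational(1, 2))))) = Add(42, Mul(Rational(-1, 5), I, Pow(357310, Rational(1, 2))))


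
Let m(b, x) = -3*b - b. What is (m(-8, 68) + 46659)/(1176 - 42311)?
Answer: -46691/41135 ≈ -1.1351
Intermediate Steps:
m(b, x) = -4*b
(m(-8, 68) + 46659)/(1176 - 42311) = (-4*(-8) + 46659)/(1176 - 42311) = (32 + 46659)/(-41135) = 46691*(-1/41135) = -46691/41135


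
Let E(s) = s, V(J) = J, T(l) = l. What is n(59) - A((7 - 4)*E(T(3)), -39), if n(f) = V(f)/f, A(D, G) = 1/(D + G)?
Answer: 31/30 ≈ 1.0333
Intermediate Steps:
n(f) = 1 (n(f) = f/f = 1)
n(59) - A((7 - 4)*E(T(3)), -39) = 1 - 1/((7 - 4)*3 - 39) = 1 - 1/(3*3 - 39) = 1 - 1/(9 - 39) = 1 - 1/(-30) = 1 - 1*(-1/30) = 1 + 1/30 = 31/30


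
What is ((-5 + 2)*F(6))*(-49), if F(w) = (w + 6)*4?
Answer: 7056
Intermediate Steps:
F(w) = 24 + 4*w (F(w) = (6 + w)*4 = 24 + 4*w)
((-5 + 2)*F(6))*(-49) = ((-5 + 2)*(24 + 4*6))*(-49) = -3*(24 + 24)*(-49) = -3*48*(-49) = -144*(-49) = 7056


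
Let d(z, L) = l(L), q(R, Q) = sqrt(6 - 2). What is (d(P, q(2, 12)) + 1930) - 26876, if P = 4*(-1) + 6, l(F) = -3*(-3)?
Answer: -24937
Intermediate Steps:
l(F) = 9
q(R, Q) = 2 (q(R, Q) = sqrt(4) = 2)
P = 2 (P = -4 + 6 = 2)
d(z, L) = 9
(d(P, q(2, 12)) + 1930) - 26876 = (9 + 1930) - 26876 = 1939 - 26876 = -24937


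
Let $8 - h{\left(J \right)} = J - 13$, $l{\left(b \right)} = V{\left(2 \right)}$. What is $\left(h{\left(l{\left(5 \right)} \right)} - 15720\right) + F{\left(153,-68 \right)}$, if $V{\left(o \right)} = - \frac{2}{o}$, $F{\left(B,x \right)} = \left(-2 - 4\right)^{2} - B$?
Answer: $-15815$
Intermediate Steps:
$F{\left(B,x \right)} = 36 - B$ ($F{\left(B,x \right)} = \left(-6\right)^{2} - B = 36 - B$)
$l{\left(b \right)} = -1$ ($l{\left(b \right)} = - \frac{2}{2} = \left(-2\right) \frac{1}{2} = -1$)
$h{\left(J \right)} = 21 - J$ ($h{\left(J \right)} = 8 - \left(J - 13\right) = 8 - \left(-13 + J\right) = 21 - J$)
$\left(h{\left(l{\left(5 \right)} \right)} - 15720\right) + F{\left(153,-68 \right)} = \left(\left(21 - -1\right) - 15720\right) + \left(36 - 153\right) = \left(\left(21 + 1\right) - 15720\right) + \left(36 - 153\right) = \left(22 - 15720\right) - 117 = -15698 - 117 = -15815$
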